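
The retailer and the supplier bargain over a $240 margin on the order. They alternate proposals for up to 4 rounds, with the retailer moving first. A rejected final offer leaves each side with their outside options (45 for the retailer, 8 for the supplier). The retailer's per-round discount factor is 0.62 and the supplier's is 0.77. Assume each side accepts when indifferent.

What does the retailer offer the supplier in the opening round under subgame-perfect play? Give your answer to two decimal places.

141.91

Round 4 (the supplier proposes): the retailer gets 45 if talks fail, so the supplier offers 45 and keeps 195.
Round 3 (the retailer proposes): the supplier can get 195 next round, worth 0.77 × 195 = 150.15 now, so the retailer offers 150.15, keeping 89.85.
Round 2 (the supplier proposes): the retailer can get 89.85 next round, worth 0.62 × 89.85 = 55.707 now. The supplier offers 55.707 and keeps 240 − 55.707 = 184.293.
Round 1 (the retailer proposes): the supplier can get 184.293 next round, worth 0.77 × 184.293 = 141.90561 now. The retailer offers 141.90561 and keeps 240 − 141.90561 = 98.09439.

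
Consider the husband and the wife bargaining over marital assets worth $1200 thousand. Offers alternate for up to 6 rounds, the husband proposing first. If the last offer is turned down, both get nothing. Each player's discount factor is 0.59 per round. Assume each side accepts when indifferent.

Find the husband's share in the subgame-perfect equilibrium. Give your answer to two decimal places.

Round 6 (the wife proposes): the husband will accept anything ≥ 0, so the wife offers 0 and keeps 1200.
Round 5 (the husband proposes): the wife can get 1200 next round, worth 0.59 × 1200 = 708 now, so the husband offers 708, keeping 492.
Round 4 (the wife proposes): the husband can get 492 next round, worth 0.59 × 492 = 290.28 now. The wife offers 290.28 and keeps 1200 − 290.28 = 909.72.
Round 3 (the husband proposes): the wife can get 909.72 next round, worth 0.59 × 909.72 = 536.7348 now, so the husband offers 536.7348, keeping 663.2652.
Round 2 (the wife proposes): the husband can get 663.2652 next round, worth 0.59 × 663.2652 = 391.326468 now, so the wife offers 391.326468, keeping 808.673532.
Round 1 (the husband proposes): the wife can get 808.673532 next round, worth 0.59 × 808.673532 = 477.11738388 now. The husband offers 477.11738388 and keeps 1200 − 477.11738388 = 722.88261612.

722.88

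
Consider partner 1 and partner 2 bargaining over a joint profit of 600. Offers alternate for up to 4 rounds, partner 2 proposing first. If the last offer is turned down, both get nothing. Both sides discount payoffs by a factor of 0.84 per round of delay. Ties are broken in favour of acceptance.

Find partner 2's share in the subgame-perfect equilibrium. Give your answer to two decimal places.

163.74

Round 4 (partner 1 proposes): rejection yields 0 for partner 2; partner 1 offers 0 and keeps 600.
Round 3 (partner 2 proposes): partner 1 can get 600 next round, worth 0.84 × 600 = 504 now; partner 2 offers that and keeps 96.
Round 2 (partner 1 proposes): partner 2 can get 96 next round, worth 0.84 × 96 = 80.64 now; partner 1 offers that and keeps 519.36.
Round 1 (partner 2 proposes): partner 1 can get 519.36 next round, worth 0.84 × 519.36 = 436.2624 now; partner 2 offers that and keeps 163.7376.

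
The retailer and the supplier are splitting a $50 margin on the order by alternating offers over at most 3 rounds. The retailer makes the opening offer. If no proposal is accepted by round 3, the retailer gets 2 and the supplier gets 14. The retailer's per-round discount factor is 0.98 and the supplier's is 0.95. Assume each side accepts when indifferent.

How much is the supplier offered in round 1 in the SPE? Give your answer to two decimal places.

13.98

Round 3 (the retailer proposes): the supplier gets 14 if talks fail, so the retailer offers 14 and keeps 36.
Round 2 (the supplier proposes): the retailer can get 36 next round, worth 0.98 × 36 = 35.28 now; the supplier offers that and keeps 14.72.
Round 1 (the retailer proposes): the supplier can get 14.72 next round, worth 0.95 × 14.72 = 13.984 now; the retailer offers that and keeps 36.016.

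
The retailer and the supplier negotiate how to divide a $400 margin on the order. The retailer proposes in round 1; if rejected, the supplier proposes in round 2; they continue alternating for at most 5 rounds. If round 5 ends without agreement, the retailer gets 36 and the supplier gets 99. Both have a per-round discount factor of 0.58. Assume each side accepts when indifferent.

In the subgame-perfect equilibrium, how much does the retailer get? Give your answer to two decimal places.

Round 5 (the retailer proposes): the supplier gets 99 if talks fail, so the retailer offers 99 and keeps 301.
Round 4 (the supplier proposes): the retailer can get 301 next round, worth 0.58 × 301 = 174.58 now. The supplier offers 174.58 and keeps 400 − 174.58 = 225.42.
Round 3 (the retailer proposes): the supplier can get 225.42 next round, worth 0.58 × 225.42 = 130.7436 now, so the retailer offers 130.7436, keeping 269.2564.
Round 2 (the supplier proposes): the retailer can get 269.2564 next round, worth 0.58 × 269.2564 = 156.168712 now; the supplier offers that and keeps 243.831288.
Round 1 (the retailer proposes): the supplier can get 243.831288 next round, worth 0.58 × 243.831288 = 141.42214704 now, so the retailer offers 141.42214704, keeping 258.57785296.

258.58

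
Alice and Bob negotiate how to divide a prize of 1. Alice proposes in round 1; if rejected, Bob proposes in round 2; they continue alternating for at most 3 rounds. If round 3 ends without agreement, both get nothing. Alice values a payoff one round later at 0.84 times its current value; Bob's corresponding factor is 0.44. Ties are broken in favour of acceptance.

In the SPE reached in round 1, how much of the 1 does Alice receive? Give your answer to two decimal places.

Round 3 (Alice proposes): Bob will accept anything ≥ 0, so Alice offers 0 and keeps 1.
Round 2 (Bob proposes): Alice can get 1 next round, worth 0.84 × 1 = 0.84 now, so Bob offers 0.84, keeping 0.16.
Round 1 (Alice proposes): Bob can get 0.16 next round, worth 0.44 × 0.16 = 0.0704 now; Alice offers that and keeps 0.9296.

0.93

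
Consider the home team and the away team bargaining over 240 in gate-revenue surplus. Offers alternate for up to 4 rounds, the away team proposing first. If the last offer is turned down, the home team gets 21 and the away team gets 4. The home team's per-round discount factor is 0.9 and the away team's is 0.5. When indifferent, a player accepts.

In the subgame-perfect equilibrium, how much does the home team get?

Work backward from the last round.
Round 4 (the home team proposes): the away team gets 4 if talks fail, so the home team offers 4 and keeps 236.
Round 3 (the away team proposes): the home team can get 236 next round, worth 0.9 × 236 = 212.4 now. The away team offers 212.4 and keeps 240 − 212.4 = 27.6.
Round 2 (the home team proposes): the away team can get 27.6 next round, worth 0.5 × 27.6 = 13.8 now. The home team offers 13.8 and keeps 240 − 13.8 = 226.2.
Round 1 (the away team proposes): the home team can get 226.2 next round, worth 0.9 × 226.2 = 203.58 now; the away team offers that and keeps 36.42.

203.58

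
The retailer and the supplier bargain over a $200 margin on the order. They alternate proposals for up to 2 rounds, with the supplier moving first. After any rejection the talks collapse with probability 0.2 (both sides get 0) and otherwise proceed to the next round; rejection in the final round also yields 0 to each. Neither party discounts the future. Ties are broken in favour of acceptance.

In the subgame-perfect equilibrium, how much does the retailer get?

Round 2 (the retailer proposes): the supplier will accept anything ≥ 0, so the retailer offers 0 and keeps 200.
Round 1 (the supplier proposes): rejecting gives the retailer an expected 0.8 × 200 = 160; the supplier offers that and keeps 40.

160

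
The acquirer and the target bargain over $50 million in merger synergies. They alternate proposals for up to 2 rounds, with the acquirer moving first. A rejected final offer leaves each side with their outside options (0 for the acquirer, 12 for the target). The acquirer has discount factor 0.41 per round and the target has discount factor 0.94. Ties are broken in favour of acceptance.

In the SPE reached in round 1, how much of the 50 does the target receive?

Round 2 (the target proposes): the acquirer will accept anything ≥ 0, so the target offers 0 and keeps 50.
Round 1 (the acquirer proposes): the target can get 50 next round, worth 0.94 × 50 = 47 now, so the acquirer offers 47, keeping 3.

47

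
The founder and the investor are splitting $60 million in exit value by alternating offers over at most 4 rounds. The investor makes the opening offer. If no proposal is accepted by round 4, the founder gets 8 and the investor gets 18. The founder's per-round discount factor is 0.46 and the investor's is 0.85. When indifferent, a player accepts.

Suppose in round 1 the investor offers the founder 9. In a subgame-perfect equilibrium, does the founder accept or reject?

Work out the founder's continuation value if the offer is rejected.
Round 4 (the founder proposes): the investor gets 18 if talks fail, so the founder offers 18 and keeps 42.
Round 3 (the investor proposes): the founder can get 42 next round, worth 0.46 × 42 = 19.32 now, so the investor offers 19.32, keeping 40.68.
Round 2 (the founder proposes): the investor can get 40.68 next round, worth 0.85 × 40.68 = 34.578 now; the founder offers that and keeps 25.422.
So by rejecting in round 1, the founder gets 25.422 next round, worth 0.46 × 25.422 = 11.69412 now.
Offer 9 < 11.69412, so the founder rejects.

Reject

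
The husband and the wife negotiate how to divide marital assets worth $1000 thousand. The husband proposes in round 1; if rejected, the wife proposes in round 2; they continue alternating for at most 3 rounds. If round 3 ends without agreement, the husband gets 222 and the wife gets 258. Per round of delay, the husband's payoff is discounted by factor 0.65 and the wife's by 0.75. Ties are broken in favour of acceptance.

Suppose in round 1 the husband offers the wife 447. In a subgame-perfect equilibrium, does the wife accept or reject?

Accept

Round 3 (the husband proposes): the wife gets 258 if talks fail, so the husband offers 258 and keeps 742.
Round 2 (the wife proposes): the husband can get 742 next round, worth 0.65 × 742 = 482.3 now. The wife offers 482.3 and keeps 1000 − 482.3 = 517.7.
So by rejecting in round 1, the wife gets 517.7 next round, worth 0.75 × 517.7 = 388.275 now.
Offer 447 ≥ 388.275, so the wife accepts.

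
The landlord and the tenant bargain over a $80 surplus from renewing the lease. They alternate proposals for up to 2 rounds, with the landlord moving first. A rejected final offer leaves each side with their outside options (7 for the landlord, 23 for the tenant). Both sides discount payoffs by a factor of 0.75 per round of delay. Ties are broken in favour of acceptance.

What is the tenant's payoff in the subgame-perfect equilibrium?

Work backward from the last round.
Round 2 (the tenant proposes): the landlord gets 7 if talks fail, so the tenant offers 7 and keeps 73.
Round 1 (the landlord proposes): the tenant can get 73 next round, worth 0.75 × 73 = 54.75 now. The landlord offers 54.75 and keeps 80 − 54.75 = 25.25.

54.75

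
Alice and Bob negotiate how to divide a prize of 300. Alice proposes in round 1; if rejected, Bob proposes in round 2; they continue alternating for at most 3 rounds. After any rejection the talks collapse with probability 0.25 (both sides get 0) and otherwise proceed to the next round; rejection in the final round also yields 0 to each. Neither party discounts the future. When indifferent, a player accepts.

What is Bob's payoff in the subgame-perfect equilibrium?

Round 3 (Alice proposes): rejection yields 0 for Bob; Alice offers 0 and keeps 300.
Round 2 (Bob proposes): rejecting gives Alice an expected 0.75 × 300 = 225. Bob offers 225 and keeps 300 − 225 = 75.
Round 1 (Alice proposes): rejecting gives Bob an expected 0.75 × 75 = 56.25, so Alice offers 56.25, keeping 243.75.

56.25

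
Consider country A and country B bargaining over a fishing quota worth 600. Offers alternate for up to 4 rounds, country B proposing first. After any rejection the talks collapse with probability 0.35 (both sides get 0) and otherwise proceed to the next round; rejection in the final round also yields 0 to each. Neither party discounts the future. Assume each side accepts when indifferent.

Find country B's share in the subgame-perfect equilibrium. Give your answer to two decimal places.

298.73

Round 4 (country A proposes): country B will accept anything ≥ 0, so country A offers 0 and keeps 600.
Round 3 (country B proposes): rejecting gives country A an expected 0.65 × 600 = 390. Country B offers 390 and keeps 600 − 390 = 210.
Round 2 (country A proposes): rejecting gives country B an expected 0.65 × 210 = 136.5, so country A offers 136.5, keeping 463.5.
Round 1 (country B proposes): rejecting gives country A an expected 0.65 × 463.5 = 301.275; country B offers that and keeps 298.725.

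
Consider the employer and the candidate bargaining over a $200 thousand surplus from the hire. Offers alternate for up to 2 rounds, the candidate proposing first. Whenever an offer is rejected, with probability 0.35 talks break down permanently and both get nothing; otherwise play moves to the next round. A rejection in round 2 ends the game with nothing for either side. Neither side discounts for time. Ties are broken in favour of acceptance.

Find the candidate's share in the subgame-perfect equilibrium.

70

Round 2 (the employer proposes): the candidate will accept anything ≥ 0, so the employer offers 0 and keeps 200.
Round 1 (the candidate proposes): rejecting gives the employer an expected 0.65 × 200 = 130. The candidate offers 130 and keeps 200 − 130 = 70.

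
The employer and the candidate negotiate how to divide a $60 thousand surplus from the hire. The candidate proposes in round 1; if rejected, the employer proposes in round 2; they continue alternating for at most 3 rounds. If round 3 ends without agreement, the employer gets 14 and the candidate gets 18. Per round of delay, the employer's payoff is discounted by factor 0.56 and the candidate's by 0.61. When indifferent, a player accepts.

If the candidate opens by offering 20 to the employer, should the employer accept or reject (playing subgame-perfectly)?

Accept

Round 3 (the candidate proposes): the employer gets 14 if talks fail, so the candidate offers 14 and keeps 46.
Round 2 (the employer proposes): the candidate can get 46 next round, worth 0.61 × 46 = 28.06 now, so the employer offers 28.06, keeping 31.94.
So by rejecting in round 1, the employer gets 31.94 next round, worth 0.56 × 31.94 = 17.8864 now.
Offer 20 ≥ 17.8864, so the employer accepts.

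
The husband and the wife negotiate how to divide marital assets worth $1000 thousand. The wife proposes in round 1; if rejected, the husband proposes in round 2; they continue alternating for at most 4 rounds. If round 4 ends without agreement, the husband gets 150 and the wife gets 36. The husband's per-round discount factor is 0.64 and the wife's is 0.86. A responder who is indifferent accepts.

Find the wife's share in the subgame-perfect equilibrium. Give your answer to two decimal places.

Round 4 (the husband proposes): the wife gets 36 if talks fail, so the husband offers 36 and keeps 964.
Round 3 (the wife proposes): the husband can get 964 next round, worth 0.64 × 964 = 616.96 now; the wife offers that and keeps 383.04.
Round 2 (the husband proposes): the wife can get 383.04 next round, worth 0.86 × 383.04 = 329.4144 now, so the husband offers 329.4144, keeping 670.5856.
Round 1 (the wife proposes): the husband can get 670.5856 next round, worth 0.64 × 670.5856 = 429.174784 now; the wife offers that and keeps 570.825216.

570.83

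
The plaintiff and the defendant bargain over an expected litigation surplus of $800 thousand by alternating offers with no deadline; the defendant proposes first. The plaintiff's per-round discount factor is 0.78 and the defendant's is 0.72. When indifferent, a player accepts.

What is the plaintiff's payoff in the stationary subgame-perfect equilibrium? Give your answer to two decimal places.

398.54

When the defendant proposes, the plaintiff accepts any offer worth at least 0.78 times what the plaintiff would get by proposing next round; and vice versa.
This gives x = 800 − 0.78y and y = 800 − 0.72x, where x and y are each side's share when it proposes.
Hence (1 − 0.78·0.72)x = 800(1 − 0.78), i.e. 0.4384·x = 176.
x ≈ 401.4599; the plaintiff's share is 800 − x ≈ 398.5401.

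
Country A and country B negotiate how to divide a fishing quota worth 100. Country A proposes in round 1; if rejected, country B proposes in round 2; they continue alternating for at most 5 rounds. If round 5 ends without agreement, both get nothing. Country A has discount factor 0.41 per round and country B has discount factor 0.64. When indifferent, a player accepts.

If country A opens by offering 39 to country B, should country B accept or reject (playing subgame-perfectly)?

Round 5 (country A proposes): country B will accept anything ≥ 0, so country A offers 0 and keeps 100.
Round 4 (country B proposes): country A can get 100 next round, worth 0.41 × 100 = 41 now, so country B offers 41, keeping 59.
Round 3 (country A proposes): country B can get 59 next round, worth 0.64 × 59 = 37.76 now, so country A offers 37.76, keeping 62.24.
Round 2 (country B proposes): country A can get 62.24 next round, worth 0.41 × 62.24 = 25.5184 now; country B offers that and keeps 74.4816.
So by rejecting in round 1, country B gets 74.4816 next round, worth 0.64 × 74.4816 = 47.668224 now.
Offer 39 < 47.668224, so country B rejects.

Reject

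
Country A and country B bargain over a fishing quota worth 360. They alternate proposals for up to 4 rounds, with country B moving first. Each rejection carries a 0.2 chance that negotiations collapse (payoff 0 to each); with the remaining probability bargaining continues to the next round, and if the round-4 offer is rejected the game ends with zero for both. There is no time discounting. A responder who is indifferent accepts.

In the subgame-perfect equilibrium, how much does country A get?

241.92

By backward induction:
Round 4 (country A proposes): rejection yields 0 for country B; country A offers 0 and keeps 360.
Round 3 (country B proposes): rejecting gives country A an expected 0.8 × 360 = 288, so country B offers 288, keeping 72.
Round 2 (country A proposes): rejecting gives country B an expected 0.8 × 72 = 57.6. Country A offers 57.6 and keeps 360 − 57.6 = 302.4.
Round 1 (country B proposes): rejecting gives country A an expected 0.8 × 302.4 = 241.92, so country B offers 241.92, keeping 118.08.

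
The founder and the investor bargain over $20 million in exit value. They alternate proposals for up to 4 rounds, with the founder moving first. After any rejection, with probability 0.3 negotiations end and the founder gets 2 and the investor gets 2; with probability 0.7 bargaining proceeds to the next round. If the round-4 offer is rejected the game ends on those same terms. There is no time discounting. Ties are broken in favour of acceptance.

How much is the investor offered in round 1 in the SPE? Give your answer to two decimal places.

10.85

Round 4 (the investor proposes): the founder gets 2 if talks fail, so the investor offers 2 and keeps 18.
Round 3 (the founder proposes): rejecting gives the investor an expected 0.7 × 18 + 0.3 × 2 = 13.2; the founder offers that and keeps 6.8.
Round 2 (the investor proposes): rejecting gives the founder an expected 0.7 × 6.8 + 0.3 × 2 = 5.36; the investor offers that and keeps 14.64.
Round 1 (the founder proposes): rejecting gives the investor an expected 0.7 × 14.64 + 0.3 × 2 = 10.848; the founder offers that and keeps 9.152.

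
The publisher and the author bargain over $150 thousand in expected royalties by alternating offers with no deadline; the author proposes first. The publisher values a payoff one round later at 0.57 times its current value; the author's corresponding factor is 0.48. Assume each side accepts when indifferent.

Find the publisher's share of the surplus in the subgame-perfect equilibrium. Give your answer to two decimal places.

61.21

In a stationary SPE each proposer offers the other exactly their discounted continuation value.
If the author keeps x when proposing and the publisher keeps y when proposing, then x = 150 − 0.57y and y = 150 − 0.48x.
Solving: x = 150(1 − 0.57) / (1 − 0.48·0.57) = 64.5 / 0.7264 ≈ 88.7941.
The publisher gets 150 − 88.7941 ≈ 61.2059.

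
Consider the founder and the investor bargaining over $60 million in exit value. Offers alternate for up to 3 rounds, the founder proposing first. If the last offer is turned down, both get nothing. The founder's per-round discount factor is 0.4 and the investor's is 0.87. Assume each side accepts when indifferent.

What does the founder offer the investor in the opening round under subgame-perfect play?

By backward induction:
Round 3 (the founder proposes): rejection yields 0 for the investor; the founder offers 0 and keeps 60.
Round 2 (the investor proposes): the founder can get 60 next round, worth 0.4 × 60 = 24 now; the investor offers that and keeps 36.
Round 1 (the founder proposes): the investor can get 36 next round, worth 0.87 × 36 = 31.32 now; the founder offers that and keeps 28.68.

31.32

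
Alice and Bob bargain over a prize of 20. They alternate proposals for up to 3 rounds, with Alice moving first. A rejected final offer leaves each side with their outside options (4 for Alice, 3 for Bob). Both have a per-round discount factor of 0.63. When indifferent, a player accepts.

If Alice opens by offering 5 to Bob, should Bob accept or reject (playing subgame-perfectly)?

Work out Bob's continuation value if the offer is rejected.
Round 3 (Alice proposes): Bob gets 3 if talks fail, so Alice offers 3 and keeps 17.
Round 2 (Bob proposes): Alice can get 17 next round, worth 0.63 × 17 = 10.71 now; Bob offers that and keeps 9.29.
So by rejecting in round 1, Bob gets 9.29 next round, worth 0.63 × 9.29 = 5.8527 now.
Offer 5 < 5.8527, so Bob rejects.

Reject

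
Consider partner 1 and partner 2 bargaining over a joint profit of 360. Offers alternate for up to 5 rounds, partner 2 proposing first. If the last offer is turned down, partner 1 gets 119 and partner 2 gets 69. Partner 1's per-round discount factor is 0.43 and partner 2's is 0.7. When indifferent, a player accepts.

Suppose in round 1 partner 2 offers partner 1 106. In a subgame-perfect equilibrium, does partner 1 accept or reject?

Accept

Work out partner 1's continuation value if the offer is rejected.
Round 5 (partner 2 proposes): partner 1 gets 119 if talks fail, so partner 2 offers 119 and keeps 241.
Round 4 (partner 1 proposes): partner 2 can get 241 next round, worth 0.7 × 241 = 168.7 now; partner 1 offers that and keeps 191.3.
Round 3 (partner 2 proposes): partner 1 can get 191.3 next round, worth 0.43 × 191.3 = 82.259 now; partner 2 offers that and keeps 277.741.
Round 2 (partner 1 proposes): partner 2 can get 277.741 next round, worth 0.7 × 277.741 = 194.4187 now; partner 1 offers that and keeps 165.5813.
So by rejecting in round 1, partner 1 gets 165.5813 next round, worth 0.43 × 165.5813 = 71.199959 now.
Offer 106 ≥ 71.199959, so partner 1 accepts.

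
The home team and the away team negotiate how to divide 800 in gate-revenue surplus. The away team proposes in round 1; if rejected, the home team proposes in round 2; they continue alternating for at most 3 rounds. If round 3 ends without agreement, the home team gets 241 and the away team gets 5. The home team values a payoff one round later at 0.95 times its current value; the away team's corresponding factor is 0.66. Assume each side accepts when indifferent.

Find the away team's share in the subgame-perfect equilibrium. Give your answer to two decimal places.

390.49

Round 3 (the away team proposes): the home team gets 241 if talks fail, so the away team offers 241 and keeps 559.
Round 2 (the home team proposes): the away team can get 559 next round, worth 0.66 × 559 = 368.94 now. The home team offers 368.94 and keeps 800 − 368.94 = 431.06.
Round 1 (the away team proposes): the home team can get 431.06 next round, worth 0.95 × 431.06 = 409.507 now; the away team offers that and keeps 390.493.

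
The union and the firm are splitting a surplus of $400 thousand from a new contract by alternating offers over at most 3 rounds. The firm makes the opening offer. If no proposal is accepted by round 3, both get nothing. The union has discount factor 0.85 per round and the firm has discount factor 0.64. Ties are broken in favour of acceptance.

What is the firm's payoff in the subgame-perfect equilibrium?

277.6

Round 3 (the firm proposes): the union will accept anything ≥ 0, so the firm offers 0 and keeps 400.
Round 2 (the union proposes): the firm can get 400 next round, worth 0.64 × 400 = 256 now; the union offers that and keeps 144.
Round 1 (the firm proposes): the union can get 144 next round, worth 0.85 × 144 = 122.4 now, so the firm offers 122.4, keeping 277.6.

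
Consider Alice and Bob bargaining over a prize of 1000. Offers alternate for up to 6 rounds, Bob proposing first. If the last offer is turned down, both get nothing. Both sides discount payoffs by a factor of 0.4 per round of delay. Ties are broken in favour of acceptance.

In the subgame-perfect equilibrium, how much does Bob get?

By backward induction:
Round 6 (Alice proposes): rejection yields 0 for Bob; Alice offers 0 and keeps 1000.
Round 5 (Bob proposes): Alice can get 1000 next round, worth 0.4 × 1000 = 400 now. Bob offers 400 and keeps 1000 − 400 = 600.
Round 4 (Alice proposes): Bob can get 600 next round, worth 0.4 × 600 = 240 now; Alice offers that and keeps 760.
Round 3 (Bob proposes): Alice can get 760 next round, worth 0.4 × 760 = 304 now. Bob offers 304 and keeps 1000 − 304 = 696.
Round 2 (Alice proposes): Bob can get 696 next round, worth 0.4 × 696 = 278.4 now. Alice offers 278.4 and keeps 1000 − 278.4 = 721.6.
Round 1 (Bob proposes): Alice can get 721.6 next round, worth 0.4 × 721.6 = 288.64 now; Bob offers that and keeps 711.36.

711.36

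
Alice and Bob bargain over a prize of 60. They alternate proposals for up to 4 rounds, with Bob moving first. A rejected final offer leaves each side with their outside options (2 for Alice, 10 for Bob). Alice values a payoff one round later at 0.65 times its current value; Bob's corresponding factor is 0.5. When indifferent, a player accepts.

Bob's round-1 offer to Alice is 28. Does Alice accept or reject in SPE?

Reject

Work out Alice's continuation value if the offer is rejected.
Round 4 (Alice proposes): Bob gets 10 if talks fail, so Alice offers 10 and keeps 50.
Round 3 (Bob proposes): Alice can get 50 next round, worth 0.65 × 50 = 32.5 now. Bob offers 32.5 and keeps 60 − 32.5 = 27.5.
Round 2 (Alice proposes): Bob can get 27.5 next round, worth 0.5 × 27.5 = 13.75 now, so Alice offers 13.75, keeping 46.25.
So by rejecting in round 1, Alice gets 46.25 next round, worth 0.65 × 46.25 = 30.0625 now.
Offer 28 < 30.0625, so Alice rejects.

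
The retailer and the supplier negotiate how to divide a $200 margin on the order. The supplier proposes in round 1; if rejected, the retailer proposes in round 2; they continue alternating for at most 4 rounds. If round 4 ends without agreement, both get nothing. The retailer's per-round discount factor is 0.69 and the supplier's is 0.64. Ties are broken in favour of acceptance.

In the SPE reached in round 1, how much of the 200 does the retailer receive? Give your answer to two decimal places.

Round 4 (the retailer proposes): the supplier will accept anything ≥ 0, so the retailer offers 0 and keeps 200.
Round 3 (the supplier proposes): the retailer can get 200 next round, worth 0.69 × 200 = 138 now, so the supplier offers 138, keeping 62.
Round 2 (the retailer proposes): the supplier can get 62 next round, worth 0.64 × 62 = 39.68 now. The retailer offers 39.68 and keeps 200 − 39.68 = 160.32.
Round 1 (the supplier proposes): the retailer can get 160.32 next round, worth 0.69 × 160.32 = 110.6208 now; the supplier offers that and keeps 89.3792.

110.62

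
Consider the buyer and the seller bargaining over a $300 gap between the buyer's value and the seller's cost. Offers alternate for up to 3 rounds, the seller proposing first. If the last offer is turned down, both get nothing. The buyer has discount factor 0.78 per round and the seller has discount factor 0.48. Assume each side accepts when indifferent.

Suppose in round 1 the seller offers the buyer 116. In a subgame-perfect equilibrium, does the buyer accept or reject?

Reject

Round 3 (the seller proposes): rejection yields 0 for the buyer; the seller offers 0 and keeps 300.
Round 2 (the buyer proposes): the seller can get 300 next round, worth 0.48 × 300 = 144 now; the buyer offers that and keeps 156.
So by rejecting in round 1, the buyer gets 156 next round, worth 0.78 × 156 = 121.68 now.
Offer 116 < 121.68, so the buyer rejects.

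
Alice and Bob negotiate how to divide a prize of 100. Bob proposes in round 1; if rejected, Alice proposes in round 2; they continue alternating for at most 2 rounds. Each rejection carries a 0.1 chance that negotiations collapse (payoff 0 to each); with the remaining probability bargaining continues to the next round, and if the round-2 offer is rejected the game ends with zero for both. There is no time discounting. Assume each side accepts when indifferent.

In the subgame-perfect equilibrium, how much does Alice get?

90

Round 2 (Alice proposes): Bob will accept anything ≥ 0, so Alice offers 0 and keeps 100.
Round 1 (Bob proposes): rejecting gives Alice an expected 0.9 × 100 = 90; Bob offers that and keeps 10.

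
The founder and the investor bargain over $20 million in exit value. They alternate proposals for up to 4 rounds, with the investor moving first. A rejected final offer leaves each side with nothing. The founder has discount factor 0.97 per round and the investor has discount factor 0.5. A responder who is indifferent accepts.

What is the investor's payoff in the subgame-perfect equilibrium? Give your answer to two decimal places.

Solve by backward induction from round 4.
Round 4 (the founder proposes): rejection yields 0 for the investor; the founder offers 0 and keeps 20.
Round 3 (the investor proposes): the founder can get 20 next round, worth 0.97 × 20 = 19.4 now; the investor offers that and keeps 0.6.
Round 2 (the founder proposes): the investor can get 0.6 next round, worth 0.5 × 0.6 = 0.3 now; the founder offers that and keeps 19.7.
Round 1 (the investor proposes): the founder can get 19.7 next round, worth 0.97 × 19.7 = 19.109 now. The investor offers 19.109 and keeps 20 − 19.109 = 0.891.

0.89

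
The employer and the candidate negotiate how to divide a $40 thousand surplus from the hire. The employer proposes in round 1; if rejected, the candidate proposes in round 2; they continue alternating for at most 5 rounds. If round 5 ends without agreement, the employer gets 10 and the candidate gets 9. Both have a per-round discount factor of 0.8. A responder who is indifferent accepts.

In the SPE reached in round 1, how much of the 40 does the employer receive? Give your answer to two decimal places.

Round 5 (the employer proposes): the candidate gets 9 if talks fail, so the employer offers 9 and keeps 31.
Round 4 (the candidate proposes): the employer can get 31 next round, worth 0.8 × 31 = 24.8 now. The candidate offers 24.8 and keeps 40 − 24.8 = 15.2.
Round 3 (the employer proposes): the candidate can get 15.2 next round, worth 0.8 × 15.2 = 12.16 now; the employer offers that and keeps 27.84.
Round 2 (the candidate proposes): the employer can get 27.84 next round, worth 0.8 × 27.84 = 22.272 now. The candidate offers 22.272 and keeps 40 − 22.272 = 17.728.
Round 1 (the employer proposes): the candidate can get 17.728 next round, worth 0.8 × 17.728 = 14.1824 now; the employer offers that and keeps 25.8176.

25.82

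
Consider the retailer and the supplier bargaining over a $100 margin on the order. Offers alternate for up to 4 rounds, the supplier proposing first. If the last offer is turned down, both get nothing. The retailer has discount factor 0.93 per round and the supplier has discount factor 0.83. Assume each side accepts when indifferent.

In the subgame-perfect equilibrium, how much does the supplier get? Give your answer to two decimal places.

12.40

Round 4 (the retailer proposes): the supplier will accept anything ≥ 0, so the retailer offers 0 and keeps 100.
Round 3 (the supplier proposes): the retailer can get 100 next round, worth 0.93 × 100 = 93 now, so the supplier offers 93, keeping 7.
Round 2 (the retailer proposes): the supplier can get 7 next round, worth 0.83 × 7 = 5.81 now; the retailer offers that and keeps 94.19.
Round 1 (the supplier proposes): the retailer can get 94.19 next round, worth 0.93 × 94.19 = 87.5967 now. The supplier offers 87.5967 and keeps 100 − 87.5967 = 12.4033.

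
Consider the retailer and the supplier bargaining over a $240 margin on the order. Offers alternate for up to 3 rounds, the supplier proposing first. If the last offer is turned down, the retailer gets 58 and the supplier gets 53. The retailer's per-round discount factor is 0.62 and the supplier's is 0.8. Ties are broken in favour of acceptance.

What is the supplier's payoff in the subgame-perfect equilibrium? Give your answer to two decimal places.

Round 3 (the supplier proposes): the retailer gets 58 if talks fail, so the supplier offers 58 and keeps 182.
Round 2 (the retailer proposes): the supplier can get 182 next round, worth 0.8 × 182 = 145.6 now. The retailer offers 145.6 and keeps 240 − 145.6 = 94.4.
Round 1 (the supplier proposes): the retailer can get 94.4 next round, worth 0.62 × 94.4 = 58.528 now. The supplier offers 58.528 and keeps 240 − 58.528 = 181.472.

181.47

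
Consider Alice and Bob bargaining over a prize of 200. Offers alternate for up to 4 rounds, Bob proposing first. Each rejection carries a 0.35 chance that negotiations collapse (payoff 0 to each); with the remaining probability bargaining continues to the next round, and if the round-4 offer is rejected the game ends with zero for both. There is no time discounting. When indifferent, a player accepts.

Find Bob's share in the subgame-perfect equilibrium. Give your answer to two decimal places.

Round 4 (Alice proposes): Bob will accept anything ≥ 0, so Alice offers 0 and keeps 200.
Round 3 (Bob proposes): rejecting gives Alice an expected 0.65 × 200 = 130; Bob offers that and keeps 70.
Round 2 (Alice proposes): rejecting gives Bob an expected 0.65 × 70 = 45.5. Alice offers 45.5 and keeps 200 − 45.5 = 154.5.
Round 1 (Bob proposes): rejecting gives Alice an expected 0.65 × 154.5 = 100.425. Bob offers 100.425 and keeps 200 − 100.425 = 99.575.

99.58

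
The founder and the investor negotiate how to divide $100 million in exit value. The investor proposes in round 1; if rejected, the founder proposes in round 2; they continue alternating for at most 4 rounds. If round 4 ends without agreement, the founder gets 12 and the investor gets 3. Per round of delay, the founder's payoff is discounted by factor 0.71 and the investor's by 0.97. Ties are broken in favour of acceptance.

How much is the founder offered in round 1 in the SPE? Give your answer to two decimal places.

49.56

Work backward from the last round.
Round 4 (the founder proposes): the investor gets 3 if talks fail, so the founder offers 3 and keeps 97.
Round 3 (the investor proposes): the founder can get 97 next round, worth 0.71 × 97 = 68.87 now, so the investor offers 68.87, keeping 31.13.
Round 2 (the founder proposes): the investor can get 31.13 next round, worth 0.97 × 31.13 = 30.1961 now; the founder offers that and keeps 69.8039.
Round 1 (the investor proposes): the founder can get 69.8039 next round, worth 0.71 × 69.8039 = 49.560769 now, so the investor offers 49.560769, keeping 50.439231.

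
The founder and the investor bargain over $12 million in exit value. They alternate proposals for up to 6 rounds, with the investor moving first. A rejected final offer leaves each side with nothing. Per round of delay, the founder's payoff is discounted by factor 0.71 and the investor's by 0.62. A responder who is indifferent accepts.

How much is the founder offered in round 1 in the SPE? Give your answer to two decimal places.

Round 6 (the founder proposes): the investor will accept anything ≥ 0, so the founder offers 0 and keeps 12.
Round 5 (the investor proposes): the founder can get 12 next round, worth 0.71 × 12 = 8.52 now, so the investor offers 8.52, keeping 3.48.
Round 4 (the founder proposes): the investor can get 3.48 next round, worth 0.62 × 3.48 = 2.1576 now. The founder offers 2.1576 and keeps 12 − 2.1576 = 9.8424.
Round 3 (the investor proposes): the founder can get 9.8424 next round, worth 0.71 × 9.8424 = 6.988104 now; the investor offers that and keeps 5.011896.
Round 2 (the founder proposes): the investor can get 5.011896 next round, worth 0.62 × 5.011896 = 3.10737552 now. The founder offers 3.10737552 and keeps 12 − 3.10737552 = 8.89262448.
Round 1 (the investor proposes): the founder can get 8.89262448 next round, worth 0.71 × 8.89262448 = 6.3137633808 now, so the investor offers 6.3137633808, keeping 5.6862366192.

6.31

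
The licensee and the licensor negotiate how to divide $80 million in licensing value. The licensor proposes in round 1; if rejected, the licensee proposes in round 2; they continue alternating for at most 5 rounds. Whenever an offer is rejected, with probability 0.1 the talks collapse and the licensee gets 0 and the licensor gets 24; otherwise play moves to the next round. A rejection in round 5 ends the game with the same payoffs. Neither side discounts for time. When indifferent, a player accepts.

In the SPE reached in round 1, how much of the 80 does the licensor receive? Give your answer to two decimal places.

70.88

Round 5 (the licensor proposes): rejection yields 0 for the licensee; the licensor offers 0 and keeps 80.
Round 4 (the licensee proposes): rejecting gives the licensor an expected 0.9 × 80 + 0.1 × 24 = 74.4; the licensee offers that and keeps 5.6.
Round 3 (the licensor proposes): rejecting gives the licensee an expected 0.9 × 5.6 = 5.04, so the licensor offers 5.04, keeping 74.96.
Round 2 (the licensee proposes): rejecting gives the licensor an expected 0.9 × 74.96 + 0.1 × 24 = 69.864, so the licensee offers 69.864, keeping 10.136.
Round 1 (the licensor proposes): rejecting gives the licensee an expected 0.9 × 10.136 = 9.1224. The licensor offers 9.1224 and keeps 80 − 9.1224 = 70.8776.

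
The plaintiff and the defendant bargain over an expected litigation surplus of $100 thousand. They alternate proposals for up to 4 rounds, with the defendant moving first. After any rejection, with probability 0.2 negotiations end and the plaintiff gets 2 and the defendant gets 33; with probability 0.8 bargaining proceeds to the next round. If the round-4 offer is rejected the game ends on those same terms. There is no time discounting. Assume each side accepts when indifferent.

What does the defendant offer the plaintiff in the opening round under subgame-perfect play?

45.68

Round 4 (the plaintiff proposes): the defendant gets 33 if talks fail, so the plaintiff offers 33 and keeps 67.
Round 3 (the defendant proposes): rejecting gives the plaintiff an expected 0.8 × 67 + 0.2 × 2 = 54, so the defendant offers 54, keeping 46.
Round 2 (the plaintiff proposes): rejecting gives the defendant an expected 0.8 × 46 + 0.2 × 33 = 43.4, so the plaintiff offers 43.4, keeping 56.6.
Round 1 (the defendant proposes): rejecting gives the plaintiff an expected 0.8 × 56.6 + 0.2 × 2 = 45.68; the defendant offers that and keeps 54.32.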